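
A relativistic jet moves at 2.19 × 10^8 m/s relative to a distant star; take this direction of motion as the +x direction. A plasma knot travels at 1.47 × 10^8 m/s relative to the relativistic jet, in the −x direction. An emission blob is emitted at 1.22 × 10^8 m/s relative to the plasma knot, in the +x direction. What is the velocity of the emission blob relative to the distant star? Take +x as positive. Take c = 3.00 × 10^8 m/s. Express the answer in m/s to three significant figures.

Apply u = (u' + v)/(1 + u'v/c²) successively, working outward toward the distant star.
(Dividing each given speed by c = 3.00 × 10^8 m/s to work in units of c.)
Start: velocity of the relativistic jet relative to the distant star = 0.7300c.
Compose with the plasma knot (u' = -0.490 in the relativistic jet frame): u_1 = (-0.490 + 0.730) / (1 + (-0.490)·0.730) = 0.2400/0.6423 = 0.3737.
Compose with the emission blob (u' = 0.407 in the plasma knot frame): u_2 = (0.407 + 0.374) / (1 + 0.407·0.374) = 0.7803/1.1520 = 0.6774.
So u = 0.6774 × 3.00 × 10^8 m/s.

+2.03 × 10^8 m/s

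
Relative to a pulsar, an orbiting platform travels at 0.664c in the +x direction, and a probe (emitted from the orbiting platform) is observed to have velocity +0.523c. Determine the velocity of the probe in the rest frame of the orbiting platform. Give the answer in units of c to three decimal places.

-0.216c

Invert the composition law: u' = (u − v)/(1 − uv/c²).
u' = (0.523 − 0.664) / (1 − (0.523)(0.664)) = -0.1410/0.6527 = -0.2160.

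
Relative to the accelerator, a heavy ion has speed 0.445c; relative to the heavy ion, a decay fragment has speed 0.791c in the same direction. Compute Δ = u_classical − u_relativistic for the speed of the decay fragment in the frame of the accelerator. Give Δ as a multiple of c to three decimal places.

Δ = 0.322c

Galilean: u_cl = 0.791 + 0.445 = 1.2360.
Relativistic: u_rel = (0.791 + 0.445) / (1 + 0.791·0.445) = 1.2360/1.3520 = 0.9142.
Δ = 1.2360 − 0.9142 = 0.3218.
(The classical prediction exceeds c; the relativistic result does not.)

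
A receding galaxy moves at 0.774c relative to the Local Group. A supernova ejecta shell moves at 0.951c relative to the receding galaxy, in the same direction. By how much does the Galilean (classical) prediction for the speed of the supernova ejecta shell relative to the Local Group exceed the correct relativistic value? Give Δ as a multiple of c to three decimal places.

Galilean: u_cl = 0.951 + 0.774 = 1.7250.
Relativistic: u_rel = (0.951 + 0.774) / (1 + 0.951·0.774) = 1.7250/1.7361 = 0.9936.
Δ = 1.7250 − 0.9936 = 0.7314.
(The classical prediction exceeds c; the relativistic result does not.)

Δ = 0.731c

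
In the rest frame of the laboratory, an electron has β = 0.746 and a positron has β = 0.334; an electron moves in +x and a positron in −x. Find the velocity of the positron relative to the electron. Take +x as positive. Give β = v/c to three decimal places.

β_A = 0.746, β_B = -0.334.
Transform to A's frame with the inverse velocity-addition law: u' = (u − v)/(1 − uv/c²), taking u = β_B and v = β_A.
u' = (-0.334 − 0.746) / (1 − (0.746)(-0.334)) = -1.0800/1.2492 = -0.8646.

β = -0.865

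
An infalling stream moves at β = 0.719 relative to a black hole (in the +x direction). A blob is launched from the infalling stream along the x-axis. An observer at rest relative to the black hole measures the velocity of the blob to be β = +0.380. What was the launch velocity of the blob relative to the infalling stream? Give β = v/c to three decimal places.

Invert the composition law: u' = (u − v)/(1 − uv/c²).
u' = (0.380 − 0.719) / (1 − (0.380)(0.719)) = -0.3390/0.7268 = -0.4664.

β = -0.466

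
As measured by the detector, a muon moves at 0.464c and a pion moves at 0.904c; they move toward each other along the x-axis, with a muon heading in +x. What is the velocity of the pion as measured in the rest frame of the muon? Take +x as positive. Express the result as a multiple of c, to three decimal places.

-0.964c

β_A = 0.464, β_B = -0.904.
Transform to A's frame with the inverse velocity-addition law: u' = (u − v)/(1 − uv/c²), taking u = β_B and v = β_A.
u' = (-0.904 − 0.464) / (1 − (0.464)(-0.904)) = -1.3680/1.4195 = -0.9637.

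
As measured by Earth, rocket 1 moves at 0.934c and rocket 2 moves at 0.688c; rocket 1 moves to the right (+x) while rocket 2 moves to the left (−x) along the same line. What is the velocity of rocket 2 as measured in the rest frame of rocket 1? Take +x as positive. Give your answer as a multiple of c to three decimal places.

β_A = 0.934, β_B = -0.688.
Transform to A's frame with the inverse velocity-addition law: u' = (u − v)/(1 − uv/c²), taking u = β_B and v = β_A.
u' = (-0.688 − 0.934) / (1 − (0.934)(-0.688)) = -1.6220/1.6426 = -0.9875.

-0.987c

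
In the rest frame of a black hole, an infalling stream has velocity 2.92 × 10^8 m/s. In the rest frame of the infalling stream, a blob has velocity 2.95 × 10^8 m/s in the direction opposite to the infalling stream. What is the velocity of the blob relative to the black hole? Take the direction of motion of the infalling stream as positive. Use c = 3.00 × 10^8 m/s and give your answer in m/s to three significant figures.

-6.99 × 10^7 m/s

In units of c (dividing by 3.00 × 10^8 m/s): v = 0.973, u' = -0.983.
u = (u' + v)/(1 + u'v/c²):
u = (-0.983 + 0.973) / (1 + (-0.983)·0.973) = -0.0100/0.0429 = -0.2332
Converting back: u = -0.2332 × 3.00 × 10^8 m/s.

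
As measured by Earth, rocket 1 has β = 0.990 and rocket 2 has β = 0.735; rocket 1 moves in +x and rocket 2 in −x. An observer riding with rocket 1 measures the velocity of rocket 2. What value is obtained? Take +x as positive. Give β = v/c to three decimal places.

β = -0.998

β_A = 0.990, β_B = -0.735.
Transform to A's frame with the inverse velocity-addition law: u' = (u − v)/(1 − uv/c²), taking u = β_B and v = β_A.
u' = (-0.735 − 0.990) / (1 − (0.990)(-0.735)) = -1.7250/1.7276 = -0.9985.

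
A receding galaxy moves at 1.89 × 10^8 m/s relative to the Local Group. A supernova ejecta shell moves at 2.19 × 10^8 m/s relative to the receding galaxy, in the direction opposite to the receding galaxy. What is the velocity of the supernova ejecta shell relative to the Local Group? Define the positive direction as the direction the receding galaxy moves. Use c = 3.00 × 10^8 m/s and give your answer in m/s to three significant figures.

In units of c (dividing by 3.00 × 10^8 m/s): v = 0.630, u' = -0.730.
u = (u' + v)/(1 + u'v/c²):
u = (-0.730 + 0.630) / (1 + (-0.730)·0.630) = -0.1000/0.5401 = -0.1852
Converting back: u = -0.1852 × 3.00 × 10^8 m/s.

-5.55 × 10^7 m/s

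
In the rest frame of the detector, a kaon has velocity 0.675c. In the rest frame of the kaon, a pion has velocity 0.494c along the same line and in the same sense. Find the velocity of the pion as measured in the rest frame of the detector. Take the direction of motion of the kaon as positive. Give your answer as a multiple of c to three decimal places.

With v = 0.675 and u' = 0.494 (in units of c),
u = (u' + v)/(1 + u'v/c²):
u = (0.494 + 0.675) / (1 + 0.494·0.675) = 1.1690/1.3335 = 0.8767
(Galilean addition would give +1.169c, exceeding c.)

0.877c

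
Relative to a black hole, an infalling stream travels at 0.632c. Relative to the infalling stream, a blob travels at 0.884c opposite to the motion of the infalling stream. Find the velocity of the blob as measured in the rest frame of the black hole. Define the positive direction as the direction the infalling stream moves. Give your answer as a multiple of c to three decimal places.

With v = 0.632 and u' = -0.884 (in units of c),
u = (u' + v)/(1 + u'v/c²):
u = (-0.884 + 0.632) / (1 + (-0.884)·0.632) = -0.2520/0.4413 = -0.5710

-0.571c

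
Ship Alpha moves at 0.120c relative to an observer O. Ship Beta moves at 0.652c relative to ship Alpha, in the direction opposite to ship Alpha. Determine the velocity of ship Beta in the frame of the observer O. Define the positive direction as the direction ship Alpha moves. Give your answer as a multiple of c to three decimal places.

With v = 0.120 and u' = -0.652 (in units of c),
u = (u' + v)/(1 + u'v/c²):
u = (-0.652 + 0.120) / (1 + (-0.652)·0.120) = -0.5320/0.9218 = -0.5772

-0.577c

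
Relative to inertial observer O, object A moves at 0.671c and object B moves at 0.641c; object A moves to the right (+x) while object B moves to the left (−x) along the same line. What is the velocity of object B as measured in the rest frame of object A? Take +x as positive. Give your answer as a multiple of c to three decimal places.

β_A = 0.671, β_B = -0.641.
Transform to A's frame with the inverse velocity-addition law: u' = (u − v)/(1 − uv/c²), taking u = β_B and v = β_A.
u' = (-0.641 − 0.671) / (1 − (0.671)(-0.641)) = -1.3120/1.4301 = -0.9174.

-0.917c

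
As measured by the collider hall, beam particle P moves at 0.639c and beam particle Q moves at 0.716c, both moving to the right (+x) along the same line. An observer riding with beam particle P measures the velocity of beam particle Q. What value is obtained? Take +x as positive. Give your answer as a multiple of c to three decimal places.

+0.142c

β_A = 0.639, β_B = 0.716.
Transform to A's frame with the inverse velocity-addition law: u' = (u − v)/(1 − uv/c²), taking u = β_B and v = β_A.
u' = (0.716 − 0.639) / (1 − (0.639)(0.716)) = 0.0770/0.5425 = 0.1419.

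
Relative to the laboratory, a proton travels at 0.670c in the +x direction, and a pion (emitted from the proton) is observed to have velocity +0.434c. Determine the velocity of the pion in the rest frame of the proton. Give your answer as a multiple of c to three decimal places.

-0.333c

Invert the composition law: u' = (u − v)/(1 − uv/c²).
u' = (0.434 − 0.670) / (1 − (0.434)(0.670)) = -0.2360/0.7092 = -0.3328.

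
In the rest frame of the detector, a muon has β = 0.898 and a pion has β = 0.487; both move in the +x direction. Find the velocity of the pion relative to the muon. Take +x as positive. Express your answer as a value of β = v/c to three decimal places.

β = -0.730

β_A = 0.898, β_B = 0.487.
Transform to A's frame with the inverse velocity-addition law: u' = (u − v)/(1 − uv/c²), taking u = β_B and v = β_A.
u' = (0.487 − 0.898) / (1 − (0.898)(0.487)) = -0.4110/0.5627 = -0.7304.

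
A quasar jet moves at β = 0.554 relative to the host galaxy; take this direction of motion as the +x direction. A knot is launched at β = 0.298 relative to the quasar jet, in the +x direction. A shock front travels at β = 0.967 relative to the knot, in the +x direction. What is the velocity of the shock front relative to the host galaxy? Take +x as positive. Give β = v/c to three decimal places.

β = 0.995

Apply u = (u' + v)/(1 + u'v/c²) successively, working outward toward the host galaxy.
Start: velocity of the quasar jet relative to the host galaxy = 0.5540c.
Compose with the knot (u' = 0.298 in the quasar jet frame): u_1 = (0.298 + 0.554) / (1 + 0.298·0.554) = 0.8520/1.1651 = 0.7313.
Compose with the shock front (u' = 0.967 in the knot frame): u_2 = (0.967 + 0.731) / (1 + 0.967·0.731) = 1.6983/1.7071 = 0.9948.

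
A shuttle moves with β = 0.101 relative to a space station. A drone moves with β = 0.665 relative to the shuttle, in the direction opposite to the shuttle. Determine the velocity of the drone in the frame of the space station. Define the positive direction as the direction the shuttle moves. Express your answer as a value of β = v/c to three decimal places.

With v = 0.101 and u' = -0.665 (in units of c),
u = (u' + v)/(1 + u'v/c²):
u = (-0.665 + 0.101) / (1 + (-0.665)·0.101) = -0.5640/0.9328 = -0.6046

β = -0.605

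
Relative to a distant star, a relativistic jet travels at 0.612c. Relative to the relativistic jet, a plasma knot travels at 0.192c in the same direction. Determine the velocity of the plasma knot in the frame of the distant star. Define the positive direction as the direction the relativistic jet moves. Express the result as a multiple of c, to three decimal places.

0.719c

With v = 0.612 and u' = 0.192 (in units of c),
u = (u' + v)/(1 + u'v/c²):
u = (0.192 + 0.612) / (1 + 0.192·0.612) = 0.8040/1.1175 = 0.7195
(Galilean addition would give +0.804c.)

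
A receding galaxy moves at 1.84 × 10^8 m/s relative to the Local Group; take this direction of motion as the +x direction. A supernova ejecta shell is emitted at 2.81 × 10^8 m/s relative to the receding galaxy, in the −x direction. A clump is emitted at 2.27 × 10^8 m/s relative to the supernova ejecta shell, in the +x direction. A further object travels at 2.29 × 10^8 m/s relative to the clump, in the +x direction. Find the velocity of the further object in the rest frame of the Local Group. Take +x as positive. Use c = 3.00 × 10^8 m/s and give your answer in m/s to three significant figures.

+2.28 × 10^8 m/s

Apply u = (u' + v)/(1 + u'v/c²) successively, working outward toward the Local Group.
(Dividing each given speed by c = 3.00 × 10^8 m/s to work in units of c.)
Start: velocity of the receding galaxy relative to the Local Group = 0.6133c.
Compose with the supernova ejecta shell (u' = -0.937 in the receding galaxy frame): u_1 = (-0.937 + 0.613) / (1 + (-0.937)·0.613) = -0.3233/0.4255 = -0.7599.
Compose with the clump (u' = 0.757 in the supernova ejecta shell frame): u_2 = (0.757 + (-0.760)) / (1 + 0.757·(-0.760)) = -0.0032/0.4250 = -0.0075.
Compose with the further object (u' = 0.763 in the clump frame): u_3 = (0.763 + (-0.008)) / (1 + 0.763·(-0.008)) = 0.7558/0.9942 = 0.7602.
So u = 0.7602 × 3.00 × 10^8 m/s.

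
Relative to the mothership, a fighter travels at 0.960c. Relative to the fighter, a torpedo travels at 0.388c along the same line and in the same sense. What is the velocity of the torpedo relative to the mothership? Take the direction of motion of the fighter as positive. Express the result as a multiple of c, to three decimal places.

With v = 0.960 and u' = 0.388 (in units of c),
u = (u' + v)/(1 + u'v/c²):
u = (0.388 + 0.960) / (1 + 0.388·0.960) = 1.3480/1.3725 = 0.9822

0.982c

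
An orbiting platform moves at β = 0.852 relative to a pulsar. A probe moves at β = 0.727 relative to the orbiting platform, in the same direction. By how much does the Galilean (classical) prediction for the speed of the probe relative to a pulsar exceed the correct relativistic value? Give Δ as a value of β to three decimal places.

Galilean: u_cl = 0.727 + 0.852 = 1.5790.
Relativistic: u_rel = (0.727 + 0.852) / (1 + 0.727·0.852) = 1.5790/1.6194 = 0.9751.
Δ = 1.5790 − 0.9751 = 0.6039.
(The classical prediction exceeds c; the relativistic result does not.)

Δ = 0.604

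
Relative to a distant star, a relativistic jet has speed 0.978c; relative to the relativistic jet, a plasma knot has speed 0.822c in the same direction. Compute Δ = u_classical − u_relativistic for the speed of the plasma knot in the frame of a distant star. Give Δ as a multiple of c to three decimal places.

Δ = 0.802c

Galilean: u_cl = 0.822 + 0.978 = 1.8000.
Relativistic: u_rel = (0.822 + 0.978) / (1 + 0.822·0.978) = 1.8000/1.8039 = 0.9978.
Δ = 1.8000 − 0.9978 = 0.8022.
(The classical prediction exceeds c; the relativistic result does not.)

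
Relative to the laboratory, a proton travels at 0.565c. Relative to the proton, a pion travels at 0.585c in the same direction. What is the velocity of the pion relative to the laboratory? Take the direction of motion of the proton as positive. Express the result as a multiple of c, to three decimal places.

0.864c

With v = 0.565 and u' = 0.585 (in units of c),
u = (u' + v)/(1 + u'v/c²):
u = (0.585 + 0.565) / (1 + 0.585·0.565) = 1.1500/1.3305 = 0.8643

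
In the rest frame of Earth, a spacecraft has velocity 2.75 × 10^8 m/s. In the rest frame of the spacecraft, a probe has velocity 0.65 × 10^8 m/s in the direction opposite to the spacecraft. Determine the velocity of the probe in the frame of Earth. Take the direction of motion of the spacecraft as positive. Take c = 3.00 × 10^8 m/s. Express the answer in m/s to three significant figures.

+2.62 × 10^8 m/s

In units of c (dividing by 3.00 × 10^8 m/s): v = 0.917, u' = -0.217.
u = (u' + v)/(1 + u'v/c²):
u = (-0.217 + 0.917) / (1 + (-0.217)·0.917) = 0.7000/0.8014 = 0.8735
(Galilean addition would give +0.700c.)
Converting back: u = 0.8735 × 3.00 × 10^8 m/s.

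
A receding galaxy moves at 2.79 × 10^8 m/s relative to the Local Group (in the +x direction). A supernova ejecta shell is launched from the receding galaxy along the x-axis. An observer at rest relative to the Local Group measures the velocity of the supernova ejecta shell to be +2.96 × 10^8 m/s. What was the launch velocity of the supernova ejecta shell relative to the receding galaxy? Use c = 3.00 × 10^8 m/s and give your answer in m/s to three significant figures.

+2.06 × 10^8 m/s

v = 0.930c, u = 0.987c.
Invert the composition law: u' = (u − v)/(1 − uv/c²).
u' = (0.987 − 0.930) / (1 − (0.987)(0.930)) = 0.0567/0.0824 = 0.6877.
u' = 0.6877 × 3.00 × 10^8 m/s.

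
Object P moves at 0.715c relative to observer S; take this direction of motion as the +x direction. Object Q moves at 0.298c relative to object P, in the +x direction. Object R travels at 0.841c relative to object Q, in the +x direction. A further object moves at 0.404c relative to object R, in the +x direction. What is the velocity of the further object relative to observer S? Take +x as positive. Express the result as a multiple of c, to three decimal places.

0.993c

Apply u = (u' + v)/(1 + u'v/c²) successively, working outward toward observer S.
Start: velocity of object P relative to observer S = 0.7150c.
Compose with object Q (u' = 0.298 in object P frame): u_1 = (0.298 + 0.715) / (1 + 0.298·0.715) = 1.0130/1.2131 = 0.8351.
Compose with object R (u' = 0.841 in object Q frame): u_2 = (0.841 + 0.835) / (1 + 0.841·0.835) = 1.6761/1.7023 = 0.9846.
Compose with the further object (u' = 0.404 in object R frame): u_3 = (0.404 + 0.985) / (1 + 0.404·0.985) = 1.3886/1.3978 = 0.9934.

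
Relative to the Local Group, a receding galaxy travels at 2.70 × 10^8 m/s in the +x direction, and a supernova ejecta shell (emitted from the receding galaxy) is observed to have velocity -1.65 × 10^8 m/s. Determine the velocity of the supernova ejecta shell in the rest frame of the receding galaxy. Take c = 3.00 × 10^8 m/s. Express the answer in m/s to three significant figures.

-2.91 × 10^8 m/s

v = 0.900c, u = -0.550c.
Invert the composition law: u' = (u − v)/(1 − uv/c²).
u' = (-0.550 − 0.900) / (1 − (-0.550)(0.900)) = -1.4500/1.4950 = -0.9699.
u' = -0.9699 × 3.00 × 10^8 m/s.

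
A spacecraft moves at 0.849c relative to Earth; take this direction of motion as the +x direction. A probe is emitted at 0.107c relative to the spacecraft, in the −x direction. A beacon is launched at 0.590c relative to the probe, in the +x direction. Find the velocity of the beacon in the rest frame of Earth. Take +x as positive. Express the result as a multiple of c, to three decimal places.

Apply u = (u' + v)/(1 + u'v/c²) successively, working outward toward Earth.
Start: velocity of the spacecraft relative to Earth = 0.8490c.
Compose with the probe (u' = -0.107 in the spacecraft frame): u_1 = (-0.107 + 0.849) / (1 + (-0.107)·0.849) = 0.7420/0.9092 = 0.8161.
Compose with the beacon (u' = 0.590 in the probe frame): u_2 = (0.590 + 0.816) / (1 + 0.590·0.816) = 1.4061/1.4815 = 0.9491.

+0.949c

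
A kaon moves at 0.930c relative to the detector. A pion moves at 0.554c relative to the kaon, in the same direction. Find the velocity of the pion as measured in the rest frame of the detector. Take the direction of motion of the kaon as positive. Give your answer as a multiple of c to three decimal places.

With v = 0.930 and u' = 0.554 (in units of c),
u = (u' + v)/(1 + u'v/c²):
u = (0.554 + 0.930) / (1 + 0.554·0.930) = 1.4840/1.5152 = 0.9794
(Galilean addition would give +1.484c, exceeding c.)

0.979c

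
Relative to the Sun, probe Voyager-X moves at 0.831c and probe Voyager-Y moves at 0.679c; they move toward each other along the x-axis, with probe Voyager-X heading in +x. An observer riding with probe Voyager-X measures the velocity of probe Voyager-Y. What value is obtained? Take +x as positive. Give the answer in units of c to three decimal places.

-0.965c

β_A = 0.831, β_B = -0.679.
Transform to A's frame with the inverse velocity-addition law: u' = (u − v)/(1 − uv/c²), taking u = β_B and v = β_A.
u' = (-0.679 − 0.831) / (1 − (0.831)(-0.679)) = -1.5100/1.5642 = -0.9653.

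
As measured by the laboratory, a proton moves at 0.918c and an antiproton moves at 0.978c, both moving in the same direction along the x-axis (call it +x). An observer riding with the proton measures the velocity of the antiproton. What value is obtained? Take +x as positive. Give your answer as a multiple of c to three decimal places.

β_A = 0.918, β_B = 0.978.
Transform to A's frame with the inverse velocity-addition law: u' = (u − v)/(1 − uv/c²), taking u = β_B and v = β_A.
u' = (0.978 − 0.918) / (1 − (0.918)(0.978)) = 0.0600/0.1022 = 0.5871.

+0.587c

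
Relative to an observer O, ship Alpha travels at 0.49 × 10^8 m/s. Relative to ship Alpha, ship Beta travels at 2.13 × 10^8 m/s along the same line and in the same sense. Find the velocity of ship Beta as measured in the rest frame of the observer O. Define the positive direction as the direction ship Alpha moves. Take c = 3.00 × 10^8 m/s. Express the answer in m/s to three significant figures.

In units of c (dividing by 3.00 × 10^8 m/s): v = 0.163, u' = 0.710.
u = (u' + v)/(1 + u'v/c²):
u = (0.710 + 0.163) / (1 + 0.710·0.163) = 0.8733/1.1160 = 0.7826
Converting back: u = 0.7826 × 3.00 × 10^8 m/s.

2.35 × 10^8 m/s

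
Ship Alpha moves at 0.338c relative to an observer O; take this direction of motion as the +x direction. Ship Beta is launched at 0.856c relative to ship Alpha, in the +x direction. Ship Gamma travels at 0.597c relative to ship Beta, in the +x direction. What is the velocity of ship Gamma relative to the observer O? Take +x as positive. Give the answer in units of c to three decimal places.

Apply u = (u' + v)/(1 + u'v/c²) successively, working outward toward the observer O.
Start: velocity of ship Alpha relative to the observer O = 0.3380c.
Compose with ship Beta (u' = 0.856 in ship Alpha frame): u_1 = (0.856 + 0.338) / (1 + 0.856·0.338) = 1.1940/1.2893 = 0.9261.
Compose with ship Gamma (u' = 0.597 in ship Beta frame): u_2 = (0.597 + 0.926) / (1 + 0.597·0.926) = 1.5231/1.5529 = 0.9808.

0.981c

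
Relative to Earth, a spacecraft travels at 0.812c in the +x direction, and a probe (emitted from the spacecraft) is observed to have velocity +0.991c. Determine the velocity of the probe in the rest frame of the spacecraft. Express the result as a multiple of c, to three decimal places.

+0.917c

Invert the composition law: u' = (u − v)/(1 − uv/c²).
u' = (0.991 − 0.812) / (1 − (0.991)(0.812)) = 0.1790/0.1953 = 0.9165.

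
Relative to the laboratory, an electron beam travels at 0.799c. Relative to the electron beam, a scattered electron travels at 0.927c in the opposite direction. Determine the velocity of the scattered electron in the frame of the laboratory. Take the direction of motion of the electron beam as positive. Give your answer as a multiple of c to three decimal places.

With v = 0.799 and u' = -0.927 (in units of c),
u = (u' + v)/(1 + u'v/c²):
u = (-0.927 + 0.799) / (1 + (-0.927)·0.799) = -0.1280/0.2593 = -0.4936

-0.494c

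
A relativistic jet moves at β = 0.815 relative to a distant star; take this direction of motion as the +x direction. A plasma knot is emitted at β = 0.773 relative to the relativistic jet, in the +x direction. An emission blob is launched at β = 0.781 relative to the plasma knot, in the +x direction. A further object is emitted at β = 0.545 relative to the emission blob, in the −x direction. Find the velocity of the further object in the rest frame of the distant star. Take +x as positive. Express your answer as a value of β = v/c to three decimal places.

Apply u = (u' + v)/(1 + u'v/c²) successively, working outward toward the distant star.
Start: velocity of the relativistic jet relative to the distant star = 0.8150c.
Compose with the plasma knot (u' = 0.773 in the relativistic jet frame): u_1 = (0.773 + 0.815) / (1 + 0.773·0.815) = 1.5880/1.6300 = 0.9742.
Compose with the emission blob (u' = 0.781 in the plasma knot frame): u_2 = (0.781 + 0.974) / (1 + 0.781·0.974) = 1.7552/1.7609 = 0.9968.
Compose with the further object (u' = -0.545 in the emission blob frame): u_3 = (-0.545 + 0.997) / (1 + (-0.545)·0.997) = 0.4518/0.4567 = 0.9892.

β = +0.989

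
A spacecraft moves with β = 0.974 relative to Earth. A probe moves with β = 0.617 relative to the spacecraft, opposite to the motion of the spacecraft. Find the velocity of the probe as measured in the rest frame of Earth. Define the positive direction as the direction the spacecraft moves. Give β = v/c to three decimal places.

β = +0.895

With v = 0.974 and u' = -0.617 (in units of c),
u = (u' + v)/(1 + u'v/c²):
u = (-0.617 + 0.974) / (1 + (-0.617)·0.974) = 0.3570/0.3990 = 0.8946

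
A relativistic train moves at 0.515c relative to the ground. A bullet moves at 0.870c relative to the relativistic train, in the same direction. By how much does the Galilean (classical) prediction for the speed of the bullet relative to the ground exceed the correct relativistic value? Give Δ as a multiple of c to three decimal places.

Galilean: u_cl = 0.870 + 0.515 = 1.3850.
Relativistic: u_rel = (0.870 + 0.515) / (1 + 0.870·0.515) = 1.3850/1.4481 = 0.9565.
Δ = 1.3850 − 0.9565 = 0.4285.
(The classical prediction exceeds c; the relativistic result does not.)

Δ = 0.429c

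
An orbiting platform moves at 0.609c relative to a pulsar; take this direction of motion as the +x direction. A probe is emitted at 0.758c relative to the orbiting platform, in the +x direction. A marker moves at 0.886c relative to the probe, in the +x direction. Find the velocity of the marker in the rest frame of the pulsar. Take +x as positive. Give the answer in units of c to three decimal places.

0.996c

Apply u = (u' + v)/(1 + u'v/c²) successively, working outward toward the pulsar.
Start: velocity of the orbiting platform relative to the pulsar = 0.6090c.
Compose with the probe (u' = 0.758 in the orbiting platform frame): u_1 = (0.758 + 0.609) / (1 + 0.758·0.609) = 1.3670/1.4616 = 0.9353.
Compose with the marker (u' = 0.886 in the probe frame): u_2 = (0.886 + 0.935) / (1 + 0.886·0.935) = 1.8213/1.8286 = 0.9960.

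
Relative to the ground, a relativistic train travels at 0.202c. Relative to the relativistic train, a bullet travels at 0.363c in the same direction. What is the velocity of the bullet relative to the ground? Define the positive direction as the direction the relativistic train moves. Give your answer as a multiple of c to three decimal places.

With v = 0.202 and u' = 0.363 (in units of c),
u = (u' + v)/(1 + u'v/c²):
u = (0.363 + 0.202) / (1 + 0.363·0.202) = 0.5650/1.0733 = 0.5264
(Galilean addition would give +0.565c.)

0.526c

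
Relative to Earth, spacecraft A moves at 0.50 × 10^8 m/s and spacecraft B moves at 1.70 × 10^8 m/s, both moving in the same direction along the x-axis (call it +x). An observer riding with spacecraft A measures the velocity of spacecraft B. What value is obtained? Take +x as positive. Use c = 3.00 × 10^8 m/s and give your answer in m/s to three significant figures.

β_A = 0.167, β_B = 0.567 (dividing each by c = 3.00 × 10^8 m/s).
Transform to A's frame with the inverse velocity-addition law: u' = (u − v)/(1 − uv/c²), taking u = β_B and v = β_A.
u' = (0.567 − 0.167) / (1 − (0.167)(0.567)) = 0.4000/0.9056 = 0.4417.
u' = 0.4417 × 3.00 × 10^8 m/s.

+1.33 × 10^8 m/s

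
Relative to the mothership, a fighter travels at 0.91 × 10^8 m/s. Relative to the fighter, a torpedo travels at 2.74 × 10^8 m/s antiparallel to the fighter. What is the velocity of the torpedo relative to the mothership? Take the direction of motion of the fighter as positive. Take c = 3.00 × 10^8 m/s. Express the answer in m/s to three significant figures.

-2.53 × 10^8 m/s

In units of c (dividing by 3.00 × 10^8 m/s): v = 0.303, u' = -0.913.
u = (u' + v)/(1 + u'v/c²):
u = (-0.913 + 0.303) / (1 + (-0.913)·0.303) = -0.6100/0.7230 = -0.8438
(Galilean addition would give -0.610c.)
Converting back: u = -0.8438 × 3.00 × 10^8 m/s.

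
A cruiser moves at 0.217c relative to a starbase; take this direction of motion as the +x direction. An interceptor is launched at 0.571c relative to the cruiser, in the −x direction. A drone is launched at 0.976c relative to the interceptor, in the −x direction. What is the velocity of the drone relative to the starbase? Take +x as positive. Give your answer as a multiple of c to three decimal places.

Apply u = (u' + v)/(1 + u'v/c²) successively, working outward toward the starbase.
Start: velocity of the cruiser relative to the starbase = 0.2170c.
Compose with the interceptor (u' = -0.571 in the cruiser frame): u_1 = (-0.571 + 0.217) / (1 + (-0.571)·0.217) = -0.3540/0.8761 = -0.4041.
Compose with the drone (u' = -0.976 in the interceptor frame): u_2 = (-0.976 + (-0.404)) / (1 + (-0.976)·(-0.404)) = -1.3801/1.3944 = -0.9897.

-0.990c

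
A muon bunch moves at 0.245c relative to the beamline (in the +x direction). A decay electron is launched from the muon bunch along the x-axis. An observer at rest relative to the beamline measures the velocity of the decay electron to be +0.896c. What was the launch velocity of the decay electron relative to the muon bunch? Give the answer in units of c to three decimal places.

+0.834c

Invert the composition law: u' = (u − v)/(1 − uv/c²).
u' = (0.896 − 0.245) / (1 − (0.896)(0.245)) = 0.6510/0.7805 = 0.8341.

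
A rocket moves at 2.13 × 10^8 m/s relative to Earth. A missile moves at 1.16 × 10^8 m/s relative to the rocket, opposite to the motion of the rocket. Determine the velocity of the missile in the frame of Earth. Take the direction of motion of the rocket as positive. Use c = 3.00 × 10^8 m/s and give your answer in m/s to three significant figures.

In units of c (dividing by 3.00 × 10^8 m/s): v = 0.710, u' = -0.387.
u = (u' + v)/(1 + u'v/c²):
u = (-0.387 + 0.710) / (1 + (-0.387)·0.710) = 0.3233/0.7255 = 0.4457
Converting back: u = 0.4457 × 3.00 × 10^8 m/s.

+1.34 × 10^8 m/s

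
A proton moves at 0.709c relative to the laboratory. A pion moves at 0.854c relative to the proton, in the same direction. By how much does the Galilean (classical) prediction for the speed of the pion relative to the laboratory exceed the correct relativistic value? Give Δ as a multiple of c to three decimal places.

Galilean: u_cl = 0.854 + 0.709 = 1.5630.
Relativistic: u_rel = (0.854 + 0.709) / (1 + 0.854·0.709) = 1.5630/1.6055 = 0.9735.
Δ = 1.5630 − 0.9735 = 0.5895.
(The classical prediction exceeds c; the relativistic result does not.)

Δ = 0.589c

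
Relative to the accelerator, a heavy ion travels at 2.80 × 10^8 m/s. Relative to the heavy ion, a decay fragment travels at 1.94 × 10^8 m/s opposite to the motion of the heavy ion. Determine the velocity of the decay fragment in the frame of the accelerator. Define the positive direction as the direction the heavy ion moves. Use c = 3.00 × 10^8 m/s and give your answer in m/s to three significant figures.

In units of c (dividing by 3.00 × 10^8 m/s): v = 0.933, u' = -0.647.
u = (u' + v)/(1 + u'v/c²):
u = (-0.647 + 0.933) / (1 + (-0.647)·0.933) = 0.2867/0.3964 = 0.7231
Converting back: u = 0.7231 × 3.00 × 10^8 m/s.

+2.17 × 10^8 m/s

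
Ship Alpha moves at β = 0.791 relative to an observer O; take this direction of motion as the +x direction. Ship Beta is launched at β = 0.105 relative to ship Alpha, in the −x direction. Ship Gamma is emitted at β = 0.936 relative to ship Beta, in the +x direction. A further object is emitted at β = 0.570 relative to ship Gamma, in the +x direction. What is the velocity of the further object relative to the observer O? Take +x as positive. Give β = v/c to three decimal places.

Apply u = (u' + v)/(1 + u'v/c²) successively, working outward toward the observer O.
Start: velocity of ship Alpha relative to the observer O = 0.7910c.
Compose with ship Beta (u' = -0.105 in ship Alpha frame): u_1 = (-0.105 + 0.791) / (1 + (-0.105)·0.791) = 0.6860/0.9169 = 0.7481.
Compose with ship Gamma (u' = 0.936 in ship Beta frame): u_2 = (0.936 + 0.748) / (1 + 0.936·0.748) = 1.6841/1.7003 = 0.9905.
Compose with the further object (u' = 0.570 in ship Gamma frame): u_3 = (0.570 + 0.991) / (1 + 0.570·0.991) = 1.5605/1.5646 = 0.9974.

β = +0.997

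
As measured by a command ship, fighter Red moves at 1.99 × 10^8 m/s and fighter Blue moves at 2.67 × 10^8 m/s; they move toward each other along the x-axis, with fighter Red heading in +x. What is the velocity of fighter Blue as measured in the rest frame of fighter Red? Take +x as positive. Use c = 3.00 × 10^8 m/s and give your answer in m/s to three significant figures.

β_A = 0.663, β_B = -0.890 (dividing each by c = 3.00 × 10^8 m/s).
Transform to A's frame with the inverse velocity-addition law: u' = (u − v)/(1 − uv/c²), taking u = β_B and v = β_A.
u' = (-0.890 − 0.663) / (1 − (0.663)(-0.890)) = -1.5533/1.5904 = -0.9767.
u' = -0.9767 × 3.00 × 10^8 m/s.

-2.93 × 10^8 m/s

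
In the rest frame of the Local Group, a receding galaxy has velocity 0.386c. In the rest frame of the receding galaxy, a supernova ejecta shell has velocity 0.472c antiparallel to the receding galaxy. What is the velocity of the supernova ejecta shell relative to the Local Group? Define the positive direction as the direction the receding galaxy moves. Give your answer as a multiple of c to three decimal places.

With v = 0.386 and u' = -0.472 (in units of c),
u = (u' + v)/(1 + u'v/c²):
u = (-0.472 + 0.386) / (1 + (-0.472)·0.386) = -0.0860/0.8178 = -0.1052

-0.105c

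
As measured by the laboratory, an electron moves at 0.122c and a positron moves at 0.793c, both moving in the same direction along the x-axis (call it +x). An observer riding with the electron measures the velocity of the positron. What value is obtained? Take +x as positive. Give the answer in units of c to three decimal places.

+0.743c

β_A = 0.122, β_B = 0.793.
Transform to A's frame with the inverse velocity-addition law: u' = (u − v)/(1 − uv/c²), taking u = β_B and v = β_A.
u' = (0.793 − 0.122) / (1 − (0.122)(0.793)) = 0.6710/0.9033 = 0.7429.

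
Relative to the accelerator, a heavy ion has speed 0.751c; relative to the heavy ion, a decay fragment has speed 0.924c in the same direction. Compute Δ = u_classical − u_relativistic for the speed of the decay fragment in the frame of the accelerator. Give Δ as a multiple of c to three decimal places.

Δ = 0.686c

Galilean: u_cl = 0.924 + 0.751 = 1.6750.
Relativistic: u_rel = (0.924 + 0.751) / (1 + 0.924·0.751) = 1.6750/1.6939 = 0.9888.
Δ = 1.6750 − 0.9888 = 0.6862.
(The classical prediction exceeds c; the relativistic result does not.)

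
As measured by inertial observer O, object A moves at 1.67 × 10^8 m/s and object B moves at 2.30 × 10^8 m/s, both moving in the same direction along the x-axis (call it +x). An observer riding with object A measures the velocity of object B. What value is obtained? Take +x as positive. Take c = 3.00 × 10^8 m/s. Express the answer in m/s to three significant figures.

+1.10 × 10^8 m/s

β_A = 0.557, β_B = 0.767 (dividing each by c = 3.00 × 10^8 m/s).
Transform to A's frame with the inverse velocity-addition law: u' = (u − v)/(1 − uv/c²), taking u = β_B and v = β_A.
u' = (0.767 − 0.557) / (1 − (0.557)(0.767)) = 0.2100/0.5732 = 0.3664.
u' = 0.3664 × 3.00 × 10^8 m/s.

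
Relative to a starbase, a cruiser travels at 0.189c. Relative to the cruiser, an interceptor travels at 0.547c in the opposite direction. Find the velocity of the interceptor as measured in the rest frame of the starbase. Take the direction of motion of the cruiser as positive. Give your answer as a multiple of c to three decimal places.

With v = 0.189 and u' = -0.547 (in units of c),
u = (u' + v)/(1 + u'v/c²):
u = (-0.547 + 0.189) / (1 + (-0.547)·0.189) = -0.3580/0.8966 = -0.3993

-0.399c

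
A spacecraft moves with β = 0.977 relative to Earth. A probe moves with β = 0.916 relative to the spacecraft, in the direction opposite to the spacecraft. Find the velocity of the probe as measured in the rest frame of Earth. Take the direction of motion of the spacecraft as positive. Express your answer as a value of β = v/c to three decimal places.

With v = 0.977 and u' = -0.916 (in units of c),
u = (u' + v)/(1 + u'v/c²):
u = (-0.916 + 0.977) / (1 + (-0.916)·0.977) = 0.0610/0.1051 = 0.5806

β = +0.581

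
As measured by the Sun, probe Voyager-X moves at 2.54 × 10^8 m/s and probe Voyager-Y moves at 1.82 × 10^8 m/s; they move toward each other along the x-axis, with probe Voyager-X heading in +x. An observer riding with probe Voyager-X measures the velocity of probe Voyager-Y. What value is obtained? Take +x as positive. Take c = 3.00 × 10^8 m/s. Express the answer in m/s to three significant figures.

β_A = 0.847, β_B = -0.607 (dividing each by c = 3.00 × 10^8 m/s).
Transform to A's frame with the inverse velocity-addition law: u' = (u − v)/(1 − uv/c²), taking u = β_B and v = β_A.
u' = (-0.607 − 0.847) / (1 − (0.847)(-0.607)) = -1.4533/1.5136 = -0.9602.
u' = -0.9602 × 3.00 × 10^8 m/s.

-2.88 × 10^8 m/s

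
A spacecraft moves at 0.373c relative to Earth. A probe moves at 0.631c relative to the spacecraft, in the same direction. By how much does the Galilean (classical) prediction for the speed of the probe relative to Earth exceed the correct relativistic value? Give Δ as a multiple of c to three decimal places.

Galilean: u_cl = 0.631 + 0.373 = 1.0040.
Relativistic: u_rel = (0.631 + 0.373) / (1 + 0.631·0.373) = 1.0040/1.2354 = 0.8127.
Δ = 1.0040 − 0.8127 = 0.1913.
(The classical prediction exceeds c; the relativistic result does not.)

Δ = 0.191c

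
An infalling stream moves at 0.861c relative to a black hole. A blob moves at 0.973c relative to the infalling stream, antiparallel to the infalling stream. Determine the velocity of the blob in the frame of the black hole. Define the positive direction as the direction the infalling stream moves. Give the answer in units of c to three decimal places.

-0.690c

With v = 0.861 and u' = -0.973 (in units of c),
u = (u' + v)/(1 + u'v/c²):
u = (-0.973 + 0.861) / (1 + (-0.973)·0.861) = -0.1120/0.1622 = -0.6903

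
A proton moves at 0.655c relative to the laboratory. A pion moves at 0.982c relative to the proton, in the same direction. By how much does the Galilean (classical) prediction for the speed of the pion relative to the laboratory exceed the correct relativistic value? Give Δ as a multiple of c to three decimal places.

Galilean: u_cl = 0.982 + 0.655 = 1.6370.
Relativistic: u_rel = (0.982 + 0.655) / (1 + 0.982·0.655) = 1.6370/1.6432 = 0.9962.
Δ = 1.6370 − 0.9962 = 0.6408.
(The classical prediction exceeds c; the relativistic result does not.)

Δ = 0.641c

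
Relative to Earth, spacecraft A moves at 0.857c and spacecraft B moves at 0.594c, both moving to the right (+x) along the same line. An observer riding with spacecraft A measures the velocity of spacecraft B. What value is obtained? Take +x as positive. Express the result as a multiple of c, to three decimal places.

-0.536c

β_A = 0.857, β_B = 0.594.
Transform to A's frame with the inverse velocity-addition law: u' = (u − v)/(1 − uv/c²), taking u = β_B and v = β_A.
u' = (0.594 − 0.857) / (1 − (0.857)(0.594)) = -0.2630/0.4909 = -0.5357.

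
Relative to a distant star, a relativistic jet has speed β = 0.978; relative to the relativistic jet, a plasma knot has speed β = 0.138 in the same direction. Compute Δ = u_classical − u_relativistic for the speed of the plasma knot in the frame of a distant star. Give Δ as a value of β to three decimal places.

Galilean: u_cl = 0.138 + 0.978 = 1.1160.
Relativistic: u_rel = (0.138 + 0.978) / (1 + 0.138·0.978) = 1.1160/1.1350 = 0.9833.
Δ = 1.1160 − 0.9833 = 0.1327.
(The classical prediction exceeds c; the relativistic result does not.)

Δ = 0.133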